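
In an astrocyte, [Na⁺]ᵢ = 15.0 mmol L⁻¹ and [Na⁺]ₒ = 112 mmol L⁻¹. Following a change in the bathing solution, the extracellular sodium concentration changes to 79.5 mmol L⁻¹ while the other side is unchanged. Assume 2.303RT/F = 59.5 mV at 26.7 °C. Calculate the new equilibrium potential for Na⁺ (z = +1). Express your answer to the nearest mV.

After the shift: [Na⁺]_out = 79.5, [Na⁺]_in = 15.0 mmol L⁻¹.
E_new = (59.5/1)·log₁₀(79.5/15.0) = 59.50 · (0.7243) = 43.09 mV

43 mV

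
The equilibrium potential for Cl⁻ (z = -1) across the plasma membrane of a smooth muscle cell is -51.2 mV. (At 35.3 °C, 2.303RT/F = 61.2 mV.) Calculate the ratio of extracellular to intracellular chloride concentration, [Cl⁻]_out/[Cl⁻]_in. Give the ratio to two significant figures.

log₁₀([out]/[in]) = E·z/(61.2) = -51.2 × -1 / 61.2 = 0.8366
[out]/[in] = 10^(0.8366) = 6.864

6.9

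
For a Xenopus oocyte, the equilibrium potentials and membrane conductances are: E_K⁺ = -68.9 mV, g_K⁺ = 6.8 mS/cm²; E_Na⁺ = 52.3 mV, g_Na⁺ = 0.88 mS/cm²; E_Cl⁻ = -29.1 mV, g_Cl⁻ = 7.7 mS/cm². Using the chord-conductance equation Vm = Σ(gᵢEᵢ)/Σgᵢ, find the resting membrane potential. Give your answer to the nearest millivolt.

-42 mV

Σ gᵢEᵢ = 6.8·(-68.9) + 0.88·(52.3) + 7.7·(-29.1) = -646.57
Σ gᵢ = 6.8 + 0.88 + 7.7 = 15.38
Vm = -646.57 / 15.38 = -42.04 mV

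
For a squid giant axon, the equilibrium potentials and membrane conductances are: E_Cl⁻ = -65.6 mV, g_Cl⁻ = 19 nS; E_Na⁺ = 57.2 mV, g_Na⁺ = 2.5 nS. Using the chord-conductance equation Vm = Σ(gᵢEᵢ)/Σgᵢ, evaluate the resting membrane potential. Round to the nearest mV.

-51 mV

Σ gᵢEᵢ = 19·(-65.6) + 2.5·(57.2) = -1103.40
Σ gᵢ = 19 + 2.5 = 21.5
Vm = -1103.40 / 21.5 = -51.32 mV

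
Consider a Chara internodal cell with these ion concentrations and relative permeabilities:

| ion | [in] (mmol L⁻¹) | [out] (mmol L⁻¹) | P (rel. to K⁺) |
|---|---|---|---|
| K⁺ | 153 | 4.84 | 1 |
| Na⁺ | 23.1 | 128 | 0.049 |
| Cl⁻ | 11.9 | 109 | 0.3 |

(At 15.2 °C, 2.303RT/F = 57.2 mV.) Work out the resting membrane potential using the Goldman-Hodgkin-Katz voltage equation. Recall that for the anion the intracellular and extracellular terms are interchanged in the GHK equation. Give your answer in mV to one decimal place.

-63.2 mV

Vm = 57.2 · log₁₀[(Σ P·[cation]ₒ + Σ P·[anion]ᵢ) / (Σ P·[cation]ᵢ + Σ P·[anion]ₒ)]
Numerator = 1×4.84 + 0.049×128 + 0.3×11.9 = 14.68
Denominator = 1×153 + 0.049×23.1 + 0.3×109 = 186.8
Vm = 57.2 · log₁₀(0.078584) = 57.2 × (-1.1047) = -63.19 mV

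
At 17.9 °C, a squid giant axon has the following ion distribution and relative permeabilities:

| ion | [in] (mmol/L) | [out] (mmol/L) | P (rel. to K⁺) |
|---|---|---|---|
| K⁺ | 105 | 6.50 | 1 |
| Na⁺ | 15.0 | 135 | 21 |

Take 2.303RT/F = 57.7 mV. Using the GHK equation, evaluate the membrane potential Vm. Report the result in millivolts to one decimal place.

47.9 mV

Vm = 57.7 · log₁₀[(Σ P·[cation]ₒ + Σ P·[anion]ᵢ) / (Σ P·[cation]ᵢ + Σ P·[anion]ₒ)]
Numerator = 1×6.50 + 21×135 = 2842
Denominator = 1×105 + 21×15.0 = 420
Vm = 57.7 · log₁₀(6.7655) = 57.7 × (0.8303) = 47.91 mV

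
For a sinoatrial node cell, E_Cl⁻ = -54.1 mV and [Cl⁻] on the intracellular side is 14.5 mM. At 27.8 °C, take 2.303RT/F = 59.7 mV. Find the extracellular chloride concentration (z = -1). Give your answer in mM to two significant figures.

120 mM

Nernst: E = (59.7/-1) · log₁₀([out]/[in]), so log₁₀([out]/[in]) = -54.1 × -1 / 59.7 = 0.9062.
[out]/[in] = 10^(0.9062) = 8.057.
[out] = 8.057 × 14.5 = 116.8 mM.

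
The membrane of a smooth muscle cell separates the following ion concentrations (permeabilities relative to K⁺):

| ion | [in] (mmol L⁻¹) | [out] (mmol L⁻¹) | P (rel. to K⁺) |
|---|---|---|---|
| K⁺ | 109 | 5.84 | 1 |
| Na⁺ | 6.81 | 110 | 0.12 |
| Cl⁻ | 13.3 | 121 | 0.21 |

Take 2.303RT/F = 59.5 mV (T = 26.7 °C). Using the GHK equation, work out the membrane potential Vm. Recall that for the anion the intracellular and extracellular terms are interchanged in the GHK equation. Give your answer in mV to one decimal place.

Vm = 59.5 · log₁₀[(Σ P·[cation]ₒ + Σ P·[anion]ᵢ) / (Σ P·[cation]ᵢ + Σ P·[anion]ₒ)]
Numerator = 1×5.84 + 0.12×110 + 0.21×13.3 = 21.83
Denominator = 1×109 + 0.12×6.81 + 0.21×121 = 135.2
Vm = 59.5 · log₁₀(0.16145) = 59.5 × (-0.7920) = -47.12 mV

-47.1 mV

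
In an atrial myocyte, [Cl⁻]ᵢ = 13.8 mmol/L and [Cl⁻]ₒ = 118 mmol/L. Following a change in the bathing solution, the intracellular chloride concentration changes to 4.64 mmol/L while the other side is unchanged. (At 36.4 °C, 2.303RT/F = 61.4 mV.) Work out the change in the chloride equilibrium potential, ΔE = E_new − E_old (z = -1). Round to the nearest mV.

E_old = (61.4/-1)·log₁₀(118/13.8) = -57.22 mV
E_new = (61.4/-1)·log₁₀(118/4.64) = -86.29 mV
ΔE = -86.29 − (-57.22) = -29.06 mV

-29 mV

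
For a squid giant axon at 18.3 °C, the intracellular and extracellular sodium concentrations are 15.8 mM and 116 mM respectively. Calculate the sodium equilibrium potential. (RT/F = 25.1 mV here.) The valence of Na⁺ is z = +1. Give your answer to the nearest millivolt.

E = (25.1/z) · ln([Na⁺]_out/[Na⁺]_in) with z = +1.
= (25.1/1) · ln(116/15.8) = 25.10 · ln(7.342)
= 25.10 · (1.9936) = 50.04 mV

50 mV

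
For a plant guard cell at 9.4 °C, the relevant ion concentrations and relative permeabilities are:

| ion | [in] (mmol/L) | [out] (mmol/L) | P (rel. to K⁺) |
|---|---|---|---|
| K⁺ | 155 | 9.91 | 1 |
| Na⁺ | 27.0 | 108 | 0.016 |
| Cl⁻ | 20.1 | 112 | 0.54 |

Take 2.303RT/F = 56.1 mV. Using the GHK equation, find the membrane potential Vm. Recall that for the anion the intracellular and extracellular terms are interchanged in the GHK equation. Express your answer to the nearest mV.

-55 mV

Vm = 56.1 · log₁₀[(Σ P·[cation]ₒ + Σ P·[anion]ᵢ) / (Σ P·[cation]ᵢ + Σ P·[anion]ₒ)]
Numerator = 1×9.91 + 0.016×108 + 0.54×20.1 = 22.49
Denominator = 1×155 + 0.016×27.0 + 0.54×112 = 215.9
Vm = 56.1 · log₁₀(0.10417) = 56.1 × (-0.9822) = -55.10 mV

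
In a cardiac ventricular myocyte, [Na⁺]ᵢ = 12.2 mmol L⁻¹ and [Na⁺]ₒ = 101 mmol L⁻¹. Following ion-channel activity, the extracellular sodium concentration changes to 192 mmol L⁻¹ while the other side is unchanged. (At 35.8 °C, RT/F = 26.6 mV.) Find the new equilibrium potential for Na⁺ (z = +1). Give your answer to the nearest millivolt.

After the shift: [Na⁺]_out = 192, [Na⁺]_in = 12.2 mmol L⁻¹.
E_new = (26.6/1)·ln(192/12.2) = 26.60 · (2.7561) = 73.31 mV

73 mV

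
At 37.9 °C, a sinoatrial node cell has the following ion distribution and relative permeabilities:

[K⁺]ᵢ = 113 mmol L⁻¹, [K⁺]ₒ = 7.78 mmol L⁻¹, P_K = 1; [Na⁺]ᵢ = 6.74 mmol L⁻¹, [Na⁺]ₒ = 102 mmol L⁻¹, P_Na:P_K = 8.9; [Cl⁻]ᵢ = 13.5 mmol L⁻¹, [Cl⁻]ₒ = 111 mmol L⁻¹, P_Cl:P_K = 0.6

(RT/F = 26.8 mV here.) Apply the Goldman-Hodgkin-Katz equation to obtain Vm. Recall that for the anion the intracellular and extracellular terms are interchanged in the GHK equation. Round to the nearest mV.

36 mV

Vm = 26.8 · ln[(Σ P·[cation]ₒ + Σ P·[anion]ᵢ) / (Σ P·[cation]ᵢ + Σ P·[anion]ₒ)]
Numerator = 1×7.78 + 8.9×102 + 0.6×13.5 = 923.7
Denominator = 1×113 + 8.9×6.74 + 0.6×111 = 239.6
Vm = 26.8 · ln(3.8553) = 26.8 × (1.3495) = 36.17 mV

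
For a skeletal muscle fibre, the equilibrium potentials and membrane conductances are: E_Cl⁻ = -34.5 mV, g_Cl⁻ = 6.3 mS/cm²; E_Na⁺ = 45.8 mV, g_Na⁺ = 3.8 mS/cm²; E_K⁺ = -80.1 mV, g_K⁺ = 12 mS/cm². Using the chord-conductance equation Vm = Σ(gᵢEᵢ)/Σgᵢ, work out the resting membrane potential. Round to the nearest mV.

Σ gᵢEᵢ = 6.3·(-34.5) + 3.8·(45.8) + 12·(-80.1) = -1004.51
Σ gᵢ = 6.3 + 3.8 + 12 = 22.1
Vm = -1004.51 / 22.1 = -45.45 mV

-45 mV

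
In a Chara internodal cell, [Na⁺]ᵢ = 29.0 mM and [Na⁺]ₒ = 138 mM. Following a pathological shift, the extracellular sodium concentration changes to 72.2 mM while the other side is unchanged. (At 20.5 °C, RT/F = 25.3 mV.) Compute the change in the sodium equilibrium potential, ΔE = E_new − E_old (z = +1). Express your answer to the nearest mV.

E_old = (25.3/1)·ln(138/29.0) = 39.47 mV
E_new = (25.3/1)·ln(72.2/29.0) = 23.08 mV
ΔE = 23.08 − (39.47) = -16.39 mV

-16 mV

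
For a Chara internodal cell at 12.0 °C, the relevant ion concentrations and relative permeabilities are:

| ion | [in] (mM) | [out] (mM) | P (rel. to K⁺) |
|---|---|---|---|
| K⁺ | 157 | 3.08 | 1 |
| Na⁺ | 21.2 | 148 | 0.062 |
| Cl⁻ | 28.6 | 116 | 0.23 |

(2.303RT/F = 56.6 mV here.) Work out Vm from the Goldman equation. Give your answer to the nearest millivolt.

-56 mV

Vm = 56.6 · log₁₀[(Σ P·[cation]ₒ + Σ P·[anion]ᵢ) / (Σ P·[cation]ᵢ + Σ P·[anion]ₒ)]
Numerator = 1×3.08 + 0.062×148 + 0.23×28.6 = 18.83
Denominator = 1×157 + 0.062×21.2 + 0.23×116 = 185
Vm = 56.6 · log₁₀(0.10181) = 56.6 × (-0.9922) = -56.16 mV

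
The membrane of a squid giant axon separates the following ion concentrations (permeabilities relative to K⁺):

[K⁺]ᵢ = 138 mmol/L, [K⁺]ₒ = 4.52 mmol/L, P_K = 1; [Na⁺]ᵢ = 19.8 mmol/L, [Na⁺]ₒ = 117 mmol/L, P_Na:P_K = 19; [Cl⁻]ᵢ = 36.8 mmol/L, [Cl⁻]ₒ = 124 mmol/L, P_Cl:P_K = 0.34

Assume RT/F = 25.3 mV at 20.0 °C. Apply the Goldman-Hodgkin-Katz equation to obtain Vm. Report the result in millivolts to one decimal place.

Vm = 25.3 · ln[(Σ P·[cation]ₒ + Σ P·[anion]ᵢ) / (Σ P·[cation]ᵢ + Σ P·[anion]ₒ)]
Numerator = 1×4.52 + 19×117 + 0.34×36.8 = 2240
Denominator = 1×138 + 19×19.8 + 0.34×124 = 556.4
Vm = 25.3 · ln(4.0262) = 25.3 × (1.3928) = 35.24 mV

35.2 mV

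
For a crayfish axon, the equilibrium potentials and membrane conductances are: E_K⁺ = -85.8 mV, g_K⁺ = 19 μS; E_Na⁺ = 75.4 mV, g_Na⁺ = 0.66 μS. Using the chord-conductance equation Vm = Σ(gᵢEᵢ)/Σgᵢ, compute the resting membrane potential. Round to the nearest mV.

-80 mV

Σ gᵢEᵢ = 19·(-85.8) + 0.66·(75.4) = -1580.44
Σ gᵢ = 19 + 0.66 = 19.66
Vm = -1580.44 / 19.66 = -80.39 mV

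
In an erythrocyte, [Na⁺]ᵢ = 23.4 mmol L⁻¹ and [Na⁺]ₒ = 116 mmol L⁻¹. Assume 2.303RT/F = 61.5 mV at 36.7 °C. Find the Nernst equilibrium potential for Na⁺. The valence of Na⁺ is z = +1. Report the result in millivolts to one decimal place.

E = (61.5/z) · log₁₀([Na⁺]_out/[Na⁺]_in) with z = +1.
= (61.5/1) · log₁₀(116/23.4) = 61.50 · log₁₀(4.957)
= 61.50 · (0.6952) = 42.76 mV

42.8 mV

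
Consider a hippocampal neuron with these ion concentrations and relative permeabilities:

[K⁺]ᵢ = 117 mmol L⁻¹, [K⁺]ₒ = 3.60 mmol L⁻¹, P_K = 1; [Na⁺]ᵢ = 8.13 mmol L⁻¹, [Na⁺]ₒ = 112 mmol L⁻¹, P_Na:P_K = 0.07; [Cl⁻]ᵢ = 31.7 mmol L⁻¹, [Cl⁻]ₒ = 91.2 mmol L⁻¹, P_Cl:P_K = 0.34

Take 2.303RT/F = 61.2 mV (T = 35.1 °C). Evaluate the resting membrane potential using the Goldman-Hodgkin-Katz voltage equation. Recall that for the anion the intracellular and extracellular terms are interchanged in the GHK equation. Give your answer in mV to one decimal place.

-50.5 mV

Vm = 61.2 · log₁₀[(Σ P·[cation]ₒ + Σ P·[anion]ᵢ) / (Σ P·[cation]ᵢ + Σ P·[anion]ₒ)]
Numerator = 1×3.60 + 0.07×112 + 0.34×31.7 = 22.22
Denominator = 1×117 + 0.07×8.13 + 0.34×91.2 = 148.6
Vm = 61.2 · log₁₀(0.14954) = 61.2 × (-0.8252) = -50.51 mV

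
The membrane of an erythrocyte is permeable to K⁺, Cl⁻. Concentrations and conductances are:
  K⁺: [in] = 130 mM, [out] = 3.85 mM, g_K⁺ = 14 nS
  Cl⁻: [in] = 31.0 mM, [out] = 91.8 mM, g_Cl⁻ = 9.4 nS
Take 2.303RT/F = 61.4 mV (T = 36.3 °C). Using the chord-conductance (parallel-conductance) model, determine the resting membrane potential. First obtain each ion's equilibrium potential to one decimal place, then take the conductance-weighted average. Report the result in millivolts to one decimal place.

-67.7 mV

E_K⁺ = (61.4/1)·log₁₀(3.85/130) = -93.8 mV
E_Cl⁻ = (61.4/-1)·log₁₀(91.8/31.0) = -28.9 mV
Vm = (Σ gᵢEᵢ)/(Σ gᵢ) = (14·-93.8 + 9.4·-28.9) / (14 + 9.4)
= -1584.86 / 23.4 = -67.73 mV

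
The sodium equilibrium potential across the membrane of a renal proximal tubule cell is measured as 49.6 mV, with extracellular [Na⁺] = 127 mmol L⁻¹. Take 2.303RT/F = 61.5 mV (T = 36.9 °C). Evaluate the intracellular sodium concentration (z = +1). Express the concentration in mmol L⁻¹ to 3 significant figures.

19.8 mmol L⁻¹

Nernst: E = (61.5/1) · log₁₀([out]/[in]), so log₁₀([out]/[in]) = 49.6 × 1 / 61.5 = 0.8065.
[out]/[in] = 10^(0.8065) = 6.405.
[in] = 127 / 6.405 = 19.83 mmol L⁻¹.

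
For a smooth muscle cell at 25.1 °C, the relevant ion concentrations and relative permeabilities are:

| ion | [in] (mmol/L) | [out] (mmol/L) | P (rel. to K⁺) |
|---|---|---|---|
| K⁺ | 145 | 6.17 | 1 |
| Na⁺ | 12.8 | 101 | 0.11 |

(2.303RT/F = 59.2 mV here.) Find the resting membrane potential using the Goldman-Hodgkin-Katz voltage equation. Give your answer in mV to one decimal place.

Vm = 59.2 · log₁₀[(Σ P·[cation]ₒ + Σ P·[anion]ᵢ) / (Σ P·[cation]ᵢ + Σ P·[anion]ₒ)]
Numerator = 1×6.17 + 0.11×101 = 17.28
Denominator = 1×145 + 0.11×12.8 = 146.4
Vm = 59.2 · log₁₀(0.11803) = 59.2 × (-0.9280) = -54.94 mV

-54.9 mV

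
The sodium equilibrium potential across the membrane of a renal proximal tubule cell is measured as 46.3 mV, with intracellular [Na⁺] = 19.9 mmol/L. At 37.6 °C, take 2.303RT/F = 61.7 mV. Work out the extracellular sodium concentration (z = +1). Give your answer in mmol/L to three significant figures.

112 mmol/L

Nernst: E = (61.7/1) · log₁₀([out]/[in]), so log₁₀([out]/[in]) = 46.3 × 1 / 61.7 = 0.7504.
[out]/[in] = 10^(0.7504) = 5.629.
[out] = 5.629 × 19.9 = 112 mmol/L.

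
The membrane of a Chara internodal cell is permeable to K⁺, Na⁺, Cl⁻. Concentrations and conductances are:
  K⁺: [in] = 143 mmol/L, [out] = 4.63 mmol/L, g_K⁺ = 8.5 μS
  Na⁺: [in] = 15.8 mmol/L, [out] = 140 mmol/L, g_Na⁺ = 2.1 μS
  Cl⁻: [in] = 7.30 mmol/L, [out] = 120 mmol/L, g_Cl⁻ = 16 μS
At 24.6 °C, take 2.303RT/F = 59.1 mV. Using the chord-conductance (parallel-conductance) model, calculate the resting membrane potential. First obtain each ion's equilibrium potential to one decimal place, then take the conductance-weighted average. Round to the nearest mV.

E_K⁺ = (59.1/1)·log₁₀(4.63/143) = -88.0 mV
E_Na⁺ = (59.1/1)·log₁₀(140/15.8) = 56.0 mV
E_Cl⁻ = (59.1/-1)·log₁₀(120/7.30) = -71.9 mV
Vm = (Σ gᵢEᵢ)/(Σ gᵢ) = (8.5·-88.0 + 2.1·56.0 + 16·-71.9) / (8.5 + 2.1 + 16)
= -1780.80 / 26.6 = -66.95 mV

-67 mV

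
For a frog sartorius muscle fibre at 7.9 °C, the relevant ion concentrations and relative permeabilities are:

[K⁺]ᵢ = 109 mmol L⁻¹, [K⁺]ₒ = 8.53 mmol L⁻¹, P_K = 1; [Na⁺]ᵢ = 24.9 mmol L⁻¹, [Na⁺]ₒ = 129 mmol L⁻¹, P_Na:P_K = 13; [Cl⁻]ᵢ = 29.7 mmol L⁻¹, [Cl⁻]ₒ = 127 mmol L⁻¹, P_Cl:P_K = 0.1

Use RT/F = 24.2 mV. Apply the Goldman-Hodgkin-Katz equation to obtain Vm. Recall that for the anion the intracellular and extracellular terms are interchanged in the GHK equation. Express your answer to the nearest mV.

32 mV

Vm = 24.2 · ln[(Σ P·[cation]ₒ + Σ P·[anion]ᵢ) / (Σ P·[cation]ᵢ + Σ P·[anion]ₒ)]
Numerator = 1×8.53 + 13×129 + 0.1×29.7 = 1688
Denominator = 1×109 + 13×24.9 + 0.1×127 = 445.4
Vm = 24.2 · ln(3.791) = 24.2 × (1.3326) = 32.25 mV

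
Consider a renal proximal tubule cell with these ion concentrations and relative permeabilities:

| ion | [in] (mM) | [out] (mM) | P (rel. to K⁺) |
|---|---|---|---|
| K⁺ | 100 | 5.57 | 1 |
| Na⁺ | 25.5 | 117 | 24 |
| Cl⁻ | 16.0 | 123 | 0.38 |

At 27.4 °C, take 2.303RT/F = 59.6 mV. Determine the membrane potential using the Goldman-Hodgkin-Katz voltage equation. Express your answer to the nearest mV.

Vm = 59.6 · log₁₀[(Σ P·[cation]ₒ + Σ P·[anion]ᵢ) / (Σ P·[cation]ᵢ + Σ P·[anion]ₒ)]
Numerator = 1×5.57 + 24×117 + 0.38×16.0 = 2820
Denominator = 1×100 + 24×25.5 + 0.38×123 = 758.7
Vm = 59.6 · log₁₀(3.7162) = 59.6 × (0.5701) = 33.98 mV

34 mV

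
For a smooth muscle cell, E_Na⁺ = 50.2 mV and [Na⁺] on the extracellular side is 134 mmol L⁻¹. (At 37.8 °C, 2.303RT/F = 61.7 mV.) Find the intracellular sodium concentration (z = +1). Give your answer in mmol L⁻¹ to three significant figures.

Nernst: E = (61.7/1) · log₁₀([out]/[in]), so log₁₀([out]/[in]) = 50.2 × 1 / 61.7 = 0.8136.
[out]/[in] = 10^(0.8136) = 6.51.
[in] = 134 / 6.51 = 20.58 mmol L⁻¹.

20.6 mmol L⁻¹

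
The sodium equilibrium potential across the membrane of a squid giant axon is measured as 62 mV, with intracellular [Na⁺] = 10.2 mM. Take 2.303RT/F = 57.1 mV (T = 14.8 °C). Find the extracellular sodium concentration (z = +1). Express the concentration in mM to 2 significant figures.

Nernst: E = (57.1/1) · log₁₀([out]/[in]), so log₁₀([out]/[in]) = 62.0 × 1 / 57.1 = 1.0858.
[out]/[in] = 10^(1.0858) = 12.18.
[out] = 12.18 × 10.2 = 124.3 mM.

120 mM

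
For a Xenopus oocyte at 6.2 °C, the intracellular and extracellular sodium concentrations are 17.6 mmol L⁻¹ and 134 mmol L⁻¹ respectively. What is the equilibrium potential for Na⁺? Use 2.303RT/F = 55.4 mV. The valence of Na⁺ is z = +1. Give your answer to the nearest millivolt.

E = (55.4/z) · log₁₀([Na⁺]_out/[Na⁺]_in) with z = +1.
= (55.4/1) · log₁₀(134/17.6) = 55.40 · log₁₀(7.614)
= 55.40 · (0.8816) = 48.84 mV

49 mV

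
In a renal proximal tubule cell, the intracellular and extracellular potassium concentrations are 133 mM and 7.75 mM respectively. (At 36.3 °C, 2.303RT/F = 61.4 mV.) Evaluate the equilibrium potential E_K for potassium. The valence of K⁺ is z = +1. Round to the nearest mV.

-76 mV

E = (61.4/z) · log₁₀([K⁺]_out/[K⁺]_in) with z = +1.
= (61.4/1) · log₁₀(7.75/133) = 61.40 · log₁₀(0.05827)
= 61.40 · (-1.2345) = -75.80 mV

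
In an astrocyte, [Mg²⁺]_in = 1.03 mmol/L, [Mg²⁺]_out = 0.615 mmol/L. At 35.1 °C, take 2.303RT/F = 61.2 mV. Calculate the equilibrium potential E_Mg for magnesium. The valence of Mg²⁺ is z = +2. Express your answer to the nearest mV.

-7 mV

E = (61.2/z) · log₁₀([Mg²⁺]_out/[Mg²⁺]_in) with z = +2.
= (61.2/2) · log₁₀(0.615/1.03) = 30.60 · log₁₀(0.5971)
= 30.60 · (-0.2240) = -6.85 mV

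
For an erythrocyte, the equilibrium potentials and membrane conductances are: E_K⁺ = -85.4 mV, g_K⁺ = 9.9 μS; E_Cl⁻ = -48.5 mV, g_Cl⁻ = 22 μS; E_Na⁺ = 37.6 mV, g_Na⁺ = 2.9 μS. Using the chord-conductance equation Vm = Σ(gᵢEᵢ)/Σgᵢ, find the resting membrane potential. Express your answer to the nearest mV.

Σ gᵢEᵢ = 9.9·(-85.4) + 22·(-48.5) + 2.9·(37.6) = -1803.42
Σ gᵢ = 9.9 + 22 + 2.9 = 34.8
Vm = -1803.42 / 34.8 = -51.82 mV

-52 mV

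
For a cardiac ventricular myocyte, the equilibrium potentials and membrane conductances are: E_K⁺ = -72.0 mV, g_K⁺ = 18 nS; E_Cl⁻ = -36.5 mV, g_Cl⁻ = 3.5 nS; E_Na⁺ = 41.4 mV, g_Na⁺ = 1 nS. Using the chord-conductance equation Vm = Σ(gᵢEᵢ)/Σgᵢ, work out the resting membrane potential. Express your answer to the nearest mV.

Σ gᵢEᵢ = 18·(-72.0) + 3.5·(-36.5) + 1·(41.4) = -1382.35
Σ gᵢ = 18 + 3.5 + 1 = 22.5
Vm = -1382.35 / 22.5 = -61.44 mV

-61 mV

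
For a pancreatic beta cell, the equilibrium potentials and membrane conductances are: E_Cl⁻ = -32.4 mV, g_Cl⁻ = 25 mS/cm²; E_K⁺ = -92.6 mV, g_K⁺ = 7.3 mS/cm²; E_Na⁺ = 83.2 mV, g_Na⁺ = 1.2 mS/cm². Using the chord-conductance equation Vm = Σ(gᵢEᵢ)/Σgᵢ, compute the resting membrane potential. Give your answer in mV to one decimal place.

Σ gᵢEᵢ = 25·(-32.4) + 7.3·(-92.6) + 1.2·(83.2) = -1386.14
Σ gᵢ = 25 + 7.3 + 1.2 = 33.5
Vm = -1386.14 / 33.5 = -41.38 mV

-41.4 mV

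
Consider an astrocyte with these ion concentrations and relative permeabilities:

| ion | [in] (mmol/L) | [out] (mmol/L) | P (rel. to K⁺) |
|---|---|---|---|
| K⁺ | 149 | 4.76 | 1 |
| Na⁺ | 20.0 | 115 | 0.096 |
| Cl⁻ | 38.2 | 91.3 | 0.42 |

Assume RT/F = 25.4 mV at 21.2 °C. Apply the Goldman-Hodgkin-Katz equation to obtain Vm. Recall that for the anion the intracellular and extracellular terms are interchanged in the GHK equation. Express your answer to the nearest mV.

Vm = 25.4 · ln[(Σ P·[cation]ₒ + Σ P·[anion]ᵢ) / (Σ P·[cation]ᵢ + Σ P·[anion]ₒ)]
Numerator = 1×4.76 + 0.096×115 + 0.42×38.2 = 31.84
Denominator = 1×149 + 0.096×20.0 + 0.42×91.3 = 189.3
Vm = 25.4 · ln(0.16825) = 25.4 × (-1.7823) = -45.27 mV

-45 mV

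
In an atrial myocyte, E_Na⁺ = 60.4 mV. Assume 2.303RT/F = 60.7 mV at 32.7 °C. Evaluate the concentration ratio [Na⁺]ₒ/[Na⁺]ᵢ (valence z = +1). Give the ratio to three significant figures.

9.89

log₁₀([out]/[in]) = E·z/(60.7) = 60.4 × 1 / 60.7 = 0.9951
[out]/[in] = 10^(0.9951) = 9.887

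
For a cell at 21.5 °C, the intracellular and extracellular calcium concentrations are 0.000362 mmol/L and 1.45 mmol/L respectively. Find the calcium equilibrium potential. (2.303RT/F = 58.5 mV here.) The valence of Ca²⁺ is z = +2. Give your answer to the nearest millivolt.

105 mV

E = (58.5/z) · log₁₀([Ca²⁺]_out/[Ca²⁺]_in) with z = +2.
= (58.5/2) · log₁₀(1.45/0.000362) = 29.25 · log₁₀(4006)
= 29.25 · (3.6027) = 105.38 mV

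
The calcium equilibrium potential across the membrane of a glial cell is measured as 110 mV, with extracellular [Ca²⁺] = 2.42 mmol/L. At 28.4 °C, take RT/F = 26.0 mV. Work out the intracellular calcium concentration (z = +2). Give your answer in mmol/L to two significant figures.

Nernst: E = (26.0/2) · ln([out]/[in]), so ln([out]/[in]) = 110.0 × 2 / 26.0 = 8.4615.
[out]/[in] = e^(8.4615) = 4729.
[in] = 2.42 / 4729 = 0.0005117 mmol/L.

0.00051 mmol/L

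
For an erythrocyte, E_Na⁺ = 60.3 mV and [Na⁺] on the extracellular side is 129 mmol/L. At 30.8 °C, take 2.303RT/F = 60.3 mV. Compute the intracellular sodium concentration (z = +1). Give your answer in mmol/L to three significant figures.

12.9 mmol/L

Nernst: E = (60.3/1) · log₁₀([out]/[in]), so log₁₀([out]/[in]) = 60.3 × 1 / 60.3 = 1.0000.
[out]/[in] = 10^(1.0000) = 10.
[in] = 129 / 10 = 12.9 mmol/L.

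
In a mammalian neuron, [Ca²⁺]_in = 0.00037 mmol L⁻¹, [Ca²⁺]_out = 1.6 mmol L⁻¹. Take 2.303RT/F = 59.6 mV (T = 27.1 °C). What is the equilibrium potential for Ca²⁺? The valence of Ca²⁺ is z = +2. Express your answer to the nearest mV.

108 mV

E = (59.6/z) · log₁₀([Ca²⁺]_out/[Ca²⁺]_in) with z = +2.
= (59.6/2) · log₁₀(1.6/0.00037) = 29.80 · log₁₀(4324)
= 29.80 · (3.6359) = 108.35 mV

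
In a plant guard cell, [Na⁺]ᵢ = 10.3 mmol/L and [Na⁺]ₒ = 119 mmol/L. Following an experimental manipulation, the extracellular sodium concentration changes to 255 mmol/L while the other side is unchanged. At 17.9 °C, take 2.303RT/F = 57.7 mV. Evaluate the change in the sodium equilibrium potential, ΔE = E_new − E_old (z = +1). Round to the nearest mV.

19 mV

E_old = (57.7/1)·log₁₀(119/10.3) = 61.32 mV
E_new = (57.7/1)·log₁₀(255/10.3) = 80.42 mV
ΔE = 80.42 − (61.32) = 19.10 mV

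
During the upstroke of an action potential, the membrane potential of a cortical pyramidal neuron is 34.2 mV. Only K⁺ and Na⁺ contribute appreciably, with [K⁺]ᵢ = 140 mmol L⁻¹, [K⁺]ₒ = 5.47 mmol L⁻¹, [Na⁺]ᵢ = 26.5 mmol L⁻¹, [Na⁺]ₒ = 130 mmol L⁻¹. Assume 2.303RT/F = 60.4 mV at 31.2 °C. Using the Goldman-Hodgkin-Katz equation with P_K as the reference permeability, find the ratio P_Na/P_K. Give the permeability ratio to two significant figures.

Let α = P_Na/P_K. GHK: Vm = 60.4·log₁₀[(Kₒ + α·Naₒ)/(Kᵢ + α·Naᵢ)].
10^(Vm/60.4) = 10^(34.2/60.4) = 3.6832
So 3.6832·(Kᵢ + α·Naᵢ) = Kₒ + α·Naₒ → α = (3.6832·140.0 − 5.47) / (130.0 − 3.6832·26.5)
α = (515.6 − 5.47) / (130.0 − 97.6) = 510.2/32.4 = 15.75

16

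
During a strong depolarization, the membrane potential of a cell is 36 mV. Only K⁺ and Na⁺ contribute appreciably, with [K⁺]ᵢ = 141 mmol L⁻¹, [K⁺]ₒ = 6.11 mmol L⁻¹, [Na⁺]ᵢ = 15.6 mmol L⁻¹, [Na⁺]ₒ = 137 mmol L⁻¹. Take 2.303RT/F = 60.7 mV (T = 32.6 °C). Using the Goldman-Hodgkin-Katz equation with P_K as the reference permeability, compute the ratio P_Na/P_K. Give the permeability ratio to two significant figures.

7.2

Let α = P_Na/P_K. GHK: Vm = 60.7·log₁₀[(Kₒ + α·Naₒ)/(Kᵢ + α·Naᵢ)].
10^(Vm/60.7) = 10^(36.0/60.7) = 3.9181
So 3.9181·(Kᵢ + α·Naᵢ) = Kₒ + α·Naₒ → α = (3.9181·141.0 − 6.11) / (137.0 − 3.9181·15.6)
α = (552.5 − 6.11) / (137.0 − 61.12) = 546.3/75.88 = 7.2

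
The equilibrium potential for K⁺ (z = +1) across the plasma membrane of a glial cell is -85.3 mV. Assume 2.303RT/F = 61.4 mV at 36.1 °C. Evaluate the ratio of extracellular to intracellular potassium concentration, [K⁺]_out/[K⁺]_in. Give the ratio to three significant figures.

log₁₀([out]/[in]) = E·z/(61.4) = -85.3 × 1 / 61.4 = -1.3893
[out]/[in] = 10^(-1.3893) = 0.04081

0.0408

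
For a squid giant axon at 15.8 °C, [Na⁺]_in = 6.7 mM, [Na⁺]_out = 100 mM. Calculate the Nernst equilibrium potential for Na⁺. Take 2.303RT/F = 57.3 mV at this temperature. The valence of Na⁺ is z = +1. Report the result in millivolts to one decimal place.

E = (57.3/z) · log₁₀([Na⁺]_out/[Na⁺]_in) with z = +1.
= (57.3/1) · log₁₀(100/6.7) = 57.30 · log₁₀(14.93)
= 57.30 · (1.1739) = 67.27 mV

67.3 mV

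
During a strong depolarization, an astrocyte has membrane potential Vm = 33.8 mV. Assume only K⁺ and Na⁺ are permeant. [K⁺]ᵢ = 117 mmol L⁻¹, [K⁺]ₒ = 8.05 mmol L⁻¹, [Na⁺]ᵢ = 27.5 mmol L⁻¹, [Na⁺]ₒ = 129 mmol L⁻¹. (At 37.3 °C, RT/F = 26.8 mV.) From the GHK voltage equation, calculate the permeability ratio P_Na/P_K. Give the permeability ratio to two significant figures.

Let α = P_Na/P_K. GHK: Vm = 26.8·ln[(Kₒ + α·Naₒ)/(Kᵢ + α·Naᵢ)].
e^(Vm/26.8) = e^(33.8/26.8) = 3.5296
So 3.5296·(Kᵢ + α·Naᵢ) = Kₒ + α·Naₒ → α = (3.5296·117.0 − 8.05) / (129.0 − 3.5296·27.5)
α = (413 − 8.05) / (129.0 − 97.06) = 404.9/31.94 = 12.68

13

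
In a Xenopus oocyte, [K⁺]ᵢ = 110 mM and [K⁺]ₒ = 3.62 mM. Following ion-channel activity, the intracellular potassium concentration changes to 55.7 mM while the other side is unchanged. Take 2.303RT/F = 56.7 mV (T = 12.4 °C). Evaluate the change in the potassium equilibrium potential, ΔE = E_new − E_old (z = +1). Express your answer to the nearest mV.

E_old = (56.7/1)·log₁₀(3.62/110) = -84.07 mV
E_new = (56.7/1)·log₁₀(3.62/55.7) = -67.31 mV
ΔE = -67.31 − (-84.07) = 16.76 mV

17 mV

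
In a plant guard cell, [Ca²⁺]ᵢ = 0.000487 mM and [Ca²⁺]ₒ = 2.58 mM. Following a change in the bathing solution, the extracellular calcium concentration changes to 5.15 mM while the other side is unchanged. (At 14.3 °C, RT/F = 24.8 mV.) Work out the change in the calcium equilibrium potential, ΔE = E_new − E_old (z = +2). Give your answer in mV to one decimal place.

8.6 mV

E_old = (24.8/2)·ln(2.58/0.000487) = 106.33 mV
E_new = (24.8/2)·ln(5.15/0.000487) = 114.90 mV
ΔE = 114.90 − (106.33) = 8.57 mV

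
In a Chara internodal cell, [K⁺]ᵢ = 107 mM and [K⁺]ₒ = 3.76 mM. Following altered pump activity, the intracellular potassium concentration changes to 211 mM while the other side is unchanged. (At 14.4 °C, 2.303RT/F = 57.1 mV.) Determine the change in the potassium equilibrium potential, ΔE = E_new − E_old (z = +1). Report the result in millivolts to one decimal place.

-16.8 mV

E_old = (57.1/1)·log₁₀(3.76/107) = -83.03 mV
E_new = (57.1/1)·log₁₀(3.76/211) = -99.87 mV
ΔE = -99.87 − (-83.03) = -16.84 mV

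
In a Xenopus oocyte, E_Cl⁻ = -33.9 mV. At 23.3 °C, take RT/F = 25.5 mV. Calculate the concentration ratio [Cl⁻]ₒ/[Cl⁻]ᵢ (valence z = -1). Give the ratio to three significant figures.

3.78

ln([out]/[in]) = E·z/(25.5) = -33.9 × -1 / 25.5 = 1.3294
[out]/[in] = e^(1.3294) = 3.779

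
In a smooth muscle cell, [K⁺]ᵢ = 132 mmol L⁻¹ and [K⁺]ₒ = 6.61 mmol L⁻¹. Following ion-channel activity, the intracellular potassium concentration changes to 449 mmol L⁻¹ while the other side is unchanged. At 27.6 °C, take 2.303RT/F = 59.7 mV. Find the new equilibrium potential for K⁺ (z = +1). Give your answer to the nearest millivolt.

-109 mV

After the shift: [K⁺]_out = 6.61, [K⁺]_in = 449 mmol L⁻¹.
E_new = (59.7/1)·log₁₀(6.61/449) = 59.70 · (-1.8320) = -109.37 mV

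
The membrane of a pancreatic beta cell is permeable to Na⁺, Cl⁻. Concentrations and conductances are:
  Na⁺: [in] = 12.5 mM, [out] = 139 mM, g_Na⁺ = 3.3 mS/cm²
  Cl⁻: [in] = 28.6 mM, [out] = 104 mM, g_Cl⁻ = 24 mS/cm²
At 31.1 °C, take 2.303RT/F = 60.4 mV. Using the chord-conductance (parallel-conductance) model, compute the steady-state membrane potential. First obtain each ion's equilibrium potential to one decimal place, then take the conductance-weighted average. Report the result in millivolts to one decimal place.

E_Na⁺ = (60.4/1)·log₁₀(139/12.5) = 63.2 mV
E_Cl⁻ = (60.4/-1)·log₁₀(104/28.6) = -33.9 mV
Vm = (Σ gᵢEᵢ)/(Σ gᵢ) = (3.3·63.2 + 24·-33.9) / (3.3 + 24)
= -605.04 / 27.3 = -22.16 mV

-22.2 mV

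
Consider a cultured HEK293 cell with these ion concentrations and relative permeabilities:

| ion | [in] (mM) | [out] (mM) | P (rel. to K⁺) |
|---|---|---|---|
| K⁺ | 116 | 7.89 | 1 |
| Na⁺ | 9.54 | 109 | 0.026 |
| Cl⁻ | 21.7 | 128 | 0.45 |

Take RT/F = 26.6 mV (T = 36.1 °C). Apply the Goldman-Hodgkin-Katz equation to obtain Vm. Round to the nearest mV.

-57 mV

Vm = 26.6 · ln[(Σ P·[cation]ₒ + Σ P·[anion]ᵢ) / (Σ P·[cation]ᵢ + Σ P·[anion]ₒ)]
Numerator = 1×7.89 + 0.026×109 + 0.45×21.7 = 20.49
Denominator = 1×116 + 0.026×9.54 + 0.45×128 = 173.8
Vm = 26.6 · ln(0.11786) = 26.6 × (-2.1383) = -56.88 mV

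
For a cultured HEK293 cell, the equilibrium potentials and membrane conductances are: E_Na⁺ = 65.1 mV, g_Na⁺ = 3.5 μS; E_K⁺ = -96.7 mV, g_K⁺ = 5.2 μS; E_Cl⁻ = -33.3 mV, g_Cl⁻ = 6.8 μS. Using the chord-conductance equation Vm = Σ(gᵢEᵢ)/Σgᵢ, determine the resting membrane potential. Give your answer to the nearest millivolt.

Σ gᵢEᵢ = 3.5·(65.1) + 5.2·(-96.7) + 6.8·(-33.3) = -501.43
Σ gᵢ = 3.5 + 5.2 + 6.8 = 15.5
Vm = -501.43 / 15.5 = -32.35 mV

-32 mV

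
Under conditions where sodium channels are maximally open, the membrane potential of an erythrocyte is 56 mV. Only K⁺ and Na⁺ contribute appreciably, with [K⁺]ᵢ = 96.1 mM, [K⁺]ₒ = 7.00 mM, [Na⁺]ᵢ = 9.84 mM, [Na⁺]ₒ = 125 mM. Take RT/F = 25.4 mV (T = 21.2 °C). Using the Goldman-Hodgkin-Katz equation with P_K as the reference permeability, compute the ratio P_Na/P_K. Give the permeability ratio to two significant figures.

24

Let α = P_Na/P_K. GHK: Vm = 25.4·ln[(Kₒ + α·Naₒ)/(Kᵢ + α·Naᵢ)].
e^(Vm/25.4) = e^(56.0/25.4) = 9.0678
So 9.0678·(Kᵢ + α·Naᵢ) = Kₒ + α·Naₒ → α = (9.0678·96.1 − 7.0) / (125.0 − 9.0678·9.84)
α = (871.4 − 7.0) / (125.0 − 89.23) = 864.4/35.77 = 24.16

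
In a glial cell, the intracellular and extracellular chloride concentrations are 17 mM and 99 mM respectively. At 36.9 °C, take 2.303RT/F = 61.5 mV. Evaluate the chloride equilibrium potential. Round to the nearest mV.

-47 mV

E = (61.5/z) · log₁₀([Cl⁻]_out/[Cl⁻]_in) with z = -1.
For an anion, dividing by z = -1 reverses the sign.
= (61.5/-1) · log₁₀(99/17) = -61.50 · log₁₀(5.824)
= -61.50 · (0.7652) = -47.06 mV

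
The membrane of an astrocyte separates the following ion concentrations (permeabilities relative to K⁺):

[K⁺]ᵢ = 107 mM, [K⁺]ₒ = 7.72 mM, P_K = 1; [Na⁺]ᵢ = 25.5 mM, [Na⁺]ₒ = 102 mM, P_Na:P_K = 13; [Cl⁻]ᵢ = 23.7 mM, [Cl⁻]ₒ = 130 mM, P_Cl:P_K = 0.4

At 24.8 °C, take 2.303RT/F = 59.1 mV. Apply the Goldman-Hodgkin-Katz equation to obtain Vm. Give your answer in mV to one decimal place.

25.9 mV

Vm = 59.1 · log₁₀[(Σ P·[cation]ₒ + Σ P·[anion]ᵢ) / (Σ P·[cation]ᵢ + Σ P·[anion]ₒ)]
Numerator = 1×7.72 + 13×102 + 0.4×23.7 = 1343
Denominator = 1×107 + 13×25.5 + 0.4×130 = 490.5
Vm = 59.1 · log₁₀(2.7384) = 59.1 × (0.4375) = 25.86 mV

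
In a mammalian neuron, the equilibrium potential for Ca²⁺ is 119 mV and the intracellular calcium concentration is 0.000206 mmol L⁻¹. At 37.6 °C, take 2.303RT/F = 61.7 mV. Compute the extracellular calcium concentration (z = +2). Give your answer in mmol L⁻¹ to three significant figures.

Nernst: E = (61.7/2) · log₁₀([out]/[in]), so log₁₀([out]/[in]) = 119.0 × 2 / 61.7 = 3.8574.
[out]/[in] = 10^(3.8574) = 7201.
[out] = 7201 × 0.000206 = 1.483 mmol L⁻¹.

1.48 mmol L⁻¹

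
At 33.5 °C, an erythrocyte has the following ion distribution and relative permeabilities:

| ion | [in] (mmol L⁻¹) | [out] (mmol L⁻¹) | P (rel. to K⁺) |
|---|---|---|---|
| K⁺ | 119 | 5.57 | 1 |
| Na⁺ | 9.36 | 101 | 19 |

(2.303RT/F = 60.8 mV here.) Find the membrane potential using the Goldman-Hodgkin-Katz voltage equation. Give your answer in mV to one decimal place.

49.4 mV

Vm = 60.8 · log₁₀[(Σ P·[cation]ₒ + Σ P·[anion]ᵢ) / (Σ P·[cation]ᵢ + Σ P·[anion]ₒ)]
Numerator = 1×5.57 + 19×101 = 1925
Denominator = 1×119 + 19×9.36 = 296.8
Vm = 60.8 · log₁₀(6.4835) = 60.8 × (0.8118) = 49.36 mV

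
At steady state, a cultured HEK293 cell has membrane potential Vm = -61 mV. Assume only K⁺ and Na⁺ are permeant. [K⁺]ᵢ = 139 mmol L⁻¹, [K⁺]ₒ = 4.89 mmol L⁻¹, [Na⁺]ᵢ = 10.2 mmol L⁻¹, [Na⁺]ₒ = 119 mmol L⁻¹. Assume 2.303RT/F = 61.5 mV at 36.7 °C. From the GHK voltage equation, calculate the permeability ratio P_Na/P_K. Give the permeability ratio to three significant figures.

0.0786

Let α = P_Na/P_K. GHK: Vm = 61.5·log₁₀[(Kₒ + α·Naₒ)/(Kᵢ + α·Naᵢ)].
10^(Vm/61.5) = 10^(-61.0/61.5) = 0.10189
So 0.10189·(Kᵢ + α·Naᵢ) = Kₒ + α·Naₒ → α = (0.10189·139.0 − 4.89) / (119.0 − 0.10189·10.2)
α = (14.16 − 4.89) / (119.0 − 1.039) = 9.273/118 = 0.07861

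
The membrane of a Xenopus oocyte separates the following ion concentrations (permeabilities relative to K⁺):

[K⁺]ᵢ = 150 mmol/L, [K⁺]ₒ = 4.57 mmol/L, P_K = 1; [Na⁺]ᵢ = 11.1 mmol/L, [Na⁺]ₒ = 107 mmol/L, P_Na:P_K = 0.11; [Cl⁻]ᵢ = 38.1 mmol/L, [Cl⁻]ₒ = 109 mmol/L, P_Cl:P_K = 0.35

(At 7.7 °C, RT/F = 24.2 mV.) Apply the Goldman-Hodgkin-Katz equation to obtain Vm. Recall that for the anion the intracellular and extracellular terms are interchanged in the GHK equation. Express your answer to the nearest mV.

-45 mV

Vm = 24.2 · ln[(Σ P·[cation]ₒ + Σ P·[anion]ᵢ) / (Σ P·[cation]ᵢ + Σ P·[anion]ₒ)]
Numerator = 1×4.57 + 0.11×107 + 0.35×38.1 = 29.67
Denominator = 1×150 + 0.11×11.1 + 0.35×109 = 189.4
Vm = 24.2 · ln(0.1567) = 24.2 × (-1.8534) = -44.85 mV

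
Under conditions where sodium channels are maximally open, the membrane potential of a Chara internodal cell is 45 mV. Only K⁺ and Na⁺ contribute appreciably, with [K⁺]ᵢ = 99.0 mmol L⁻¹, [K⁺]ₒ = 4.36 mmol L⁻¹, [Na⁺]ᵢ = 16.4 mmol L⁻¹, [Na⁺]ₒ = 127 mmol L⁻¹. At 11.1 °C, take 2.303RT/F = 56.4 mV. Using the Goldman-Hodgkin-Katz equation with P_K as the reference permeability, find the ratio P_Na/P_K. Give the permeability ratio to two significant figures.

Let α = P_Na/P_K. GHK: Vm = 56.4·log₁₀[(Kₒ + α·Naₒ)/(Kᵢ + α·Naᵢ)].
10^(Vm/56.4) = 10^(45.0/56.4) = 6.2787
So 6.2787·(Kᵢ + α·Naᵢ) = Kₒ + α·Naₒ → α = (6.2787·99.0 − 4.36) / (127.0 − 6.2787·16.4)
α = (621.6 − 4.36) / (127.0 − 103) = 617.2/24.03 = 25.69

26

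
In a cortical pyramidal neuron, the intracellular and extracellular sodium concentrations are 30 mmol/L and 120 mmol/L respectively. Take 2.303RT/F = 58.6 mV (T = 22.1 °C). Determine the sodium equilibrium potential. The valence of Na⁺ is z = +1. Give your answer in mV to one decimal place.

E = (58.6/z) · log₁₀([Na⁺]_out/[Na⁺]_in) with z = +1.
= (58.6/1) · log₁₀(120/30) = 58.60 · log₁₀(4)
= 58.60 · (0.6021) = 35.28 mV

35.3 mV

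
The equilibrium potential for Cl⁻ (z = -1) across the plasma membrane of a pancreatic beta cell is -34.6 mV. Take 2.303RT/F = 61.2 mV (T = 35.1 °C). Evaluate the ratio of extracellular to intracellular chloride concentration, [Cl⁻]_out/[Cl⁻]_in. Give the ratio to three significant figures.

3.68

log₁₀([out]/[in]) = E·z/(61.2) = -34.6 × -1 / 61.2 = 0.5654
[out]/[in] = 10^(0.5654) = 3.676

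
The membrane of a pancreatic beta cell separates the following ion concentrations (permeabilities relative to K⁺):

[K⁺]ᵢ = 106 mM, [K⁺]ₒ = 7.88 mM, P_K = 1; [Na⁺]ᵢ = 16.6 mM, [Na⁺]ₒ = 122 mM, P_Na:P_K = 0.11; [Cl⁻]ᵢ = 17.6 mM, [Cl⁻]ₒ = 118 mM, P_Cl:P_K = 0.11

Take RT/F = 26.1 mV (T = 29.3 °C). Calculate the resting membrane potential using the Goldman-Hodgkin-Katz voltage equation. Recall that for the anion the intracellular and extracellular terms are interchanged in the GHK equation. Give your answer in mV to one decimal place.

-43.0 mV

Vm = 26.1 · ln[(Σ P·[cation]ₒ + Σ P·[anion]ᵢ) / (Σ P·[cation]ᵢ + Σ P·[anion]ₒ)]
Numerator = 1×7.88 + 0.11×122 + 0.11×17.6 = 23.24
Denominator = 1×106 + 0.11×16.6 + 0.11×118 = 120.8
Vm = 26.1 · ln(0.19234) = 26.1 × (-1.6485) = -43.03 mV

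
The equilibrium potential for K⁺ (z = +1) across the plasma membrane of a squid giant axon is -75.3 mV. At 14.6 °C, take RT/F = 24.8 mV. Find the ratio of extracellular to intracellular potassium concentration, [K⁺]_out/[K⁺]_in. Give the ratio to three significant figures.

ln([out]/[in]) = E·z/(24.8) = -75.3 × 1 / 24.8 = -3.0363
[out]/[in] = e^(-3.0363) = 0.04801

0.0480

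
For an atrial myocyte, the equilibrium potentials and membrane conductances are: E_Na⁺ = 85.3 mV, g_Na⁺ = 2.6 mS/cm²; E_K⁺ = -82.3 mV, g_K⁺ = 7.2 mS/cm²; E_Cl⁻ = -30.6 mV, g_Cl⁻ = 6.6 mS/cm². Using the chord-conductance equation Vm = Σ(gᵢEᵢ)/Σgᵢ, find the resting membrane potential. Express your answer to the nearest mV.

Σ gᵢEᵢ = 2.6·(85.3) + 7.2·(-82.3) + 6.6·(-30.6) = -572.74
Σ gᵢ = 2.6 + 7.2 + 6.6 = 16.4
Vm = -572.74 / 16.4 = -34.92 mV

-35 mV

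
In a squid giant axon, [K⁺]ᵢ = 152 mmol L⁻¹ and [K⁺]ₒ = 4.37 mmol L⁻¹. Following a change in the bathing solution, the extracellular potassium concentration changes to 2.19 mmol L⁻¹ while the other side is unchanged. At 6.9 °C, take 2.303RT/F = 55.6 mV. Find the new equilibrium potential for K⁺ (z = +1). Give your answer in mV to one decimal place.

After the shift: [K⁺]_out = 2.19, [K⁺]_in = 152 mmol L⁻¹.
E_new = (55.6/1)·log₁₀(2.19/152) = 55.60 · (-1.8414) = -102.38 mV

-102.4 mV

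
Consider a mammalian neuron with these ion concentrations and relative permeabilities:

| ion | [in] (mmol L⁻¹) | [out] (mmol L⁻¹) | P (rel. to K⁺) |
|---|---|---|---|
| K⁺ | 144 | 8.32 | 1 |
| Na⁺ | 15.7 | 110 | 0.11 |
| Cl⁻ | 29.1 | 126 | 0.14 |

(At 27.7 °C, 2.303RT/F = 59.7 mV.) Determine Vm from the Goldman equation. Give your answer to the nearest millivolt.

-49 mV

Vm = 59.7 · log₁₀[(Σ P·[cation]ₒ + Σ P·[anion]ᵢ) / (Σ P·[cation]ᵢ + Σ P·[anion]ₒ)]
Numerator = 1×8.32 + 0.11×110 + 0.14×29.1 = 24.49
Denominator = 1×144 + 0.11×15.7 + 0.14×126 = 163.4
Vm = 59.7 · log₁₀(0.14993) = 59.7 × (-0.8241) = -49.20 mV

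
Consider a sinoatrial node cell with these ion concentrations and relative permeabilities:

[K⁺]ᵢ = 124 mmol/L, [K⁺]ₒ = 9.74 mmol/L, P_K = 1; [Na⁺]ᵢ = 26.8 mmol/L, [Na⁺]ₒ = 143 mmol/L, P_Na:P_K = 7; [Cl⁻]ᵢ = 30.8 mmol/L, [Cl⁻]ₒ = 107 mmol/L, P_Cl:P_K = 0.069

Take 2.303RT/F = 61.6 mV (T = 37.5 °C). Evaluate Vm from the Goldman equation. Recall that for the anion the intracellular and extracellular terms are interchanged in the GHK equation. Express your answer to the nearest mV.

31 mV

Vm = 61.6 · log₁₀[(Σ P·[cation]ₒ + Σ P·[anion]ᵢ) / (Σ P·[cation]ᵢ + Σ P·[anion]ₒ)]
Numerator = 1×9.74 + 7×143 + 0.069×30.8 = 1013
Denominator = 1×124 + 7×26.8 + 0.069×107 = 319
Vm = 61.6 · log₁₀(3.1753) = 61.6 × (0.5018) = 30.91 mV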